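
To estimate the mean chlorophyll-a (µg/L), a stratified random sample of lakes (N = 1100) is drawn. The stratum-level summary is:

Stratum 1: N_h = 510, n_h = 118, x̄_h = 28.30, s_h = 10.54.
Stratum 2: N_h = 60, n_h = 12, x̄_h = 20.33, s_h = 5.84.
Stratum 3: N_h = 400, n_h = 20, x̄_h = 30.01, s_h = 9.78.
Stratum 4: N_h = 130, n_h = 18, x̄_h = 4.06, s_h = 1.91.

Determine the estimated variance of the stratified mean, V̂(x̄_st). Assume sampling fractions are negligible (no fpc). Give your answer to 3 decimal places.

V̂(x̄_st) = Σ W_h² s_h²/n_h, with W_h = N_h/N and N = 1100:
  stratum 1: (510/1100)²·10.54²/118 = 0.202374
  stratum 2: (60/1100)²·5.84²/12 = 0.00845593
  stratum 3: (400/1100)²·9.78²/20 = 0.632386
  stratum 4: (130/1100)²·1.91²/18 = 0.00283071
V̂(x̄_st) = 0.846047

V̂(x̄_st) ≈ 0.846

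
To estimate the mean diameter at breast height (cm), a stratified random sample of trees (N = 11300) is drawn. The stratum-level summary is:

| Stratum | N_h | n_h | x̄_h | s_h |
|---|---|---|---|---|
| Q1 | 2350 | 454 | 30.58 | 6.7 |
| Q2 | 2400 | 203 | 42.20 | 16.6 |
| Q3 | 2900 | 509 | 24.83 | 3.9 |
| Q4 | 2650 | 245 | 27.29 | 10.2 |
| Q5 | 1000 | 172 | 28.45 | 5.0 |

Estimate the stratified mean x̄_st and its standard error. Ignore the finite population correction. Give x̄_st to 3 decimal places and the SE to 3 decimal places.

x̄_st = Σ W_h x̄_h = (2350·30.58 + 2400·42.20 + 2900·24.83 + 2650·27.29 + 1000·28.45)/11300 = 30.61226
V̂(x̄_st) = Σ W_h² s_h²/n_h, with W_h = N_h/N and N = 11300:
  stratum Q1: (2350/11300)²·6.7²/454 = 0.00427634
  stratum Q2: (2400/11300)²·16.6²/203 = 0.061233
  stratum Q3: (2900/11300)²·3.9²/509 = 0.00196812
  stratum Q4: (2650/11300)²·10.2²/245 = 0.0233544
  stratum Q5: (1000/11300)²·5.0²/172 = 0.00113829
V̂(x̄_st) = 0.0919702
SE(x̄_st) = √0.0919702 = 0.303266

x̄_st ≈ 30.612, SE ≈ 0.303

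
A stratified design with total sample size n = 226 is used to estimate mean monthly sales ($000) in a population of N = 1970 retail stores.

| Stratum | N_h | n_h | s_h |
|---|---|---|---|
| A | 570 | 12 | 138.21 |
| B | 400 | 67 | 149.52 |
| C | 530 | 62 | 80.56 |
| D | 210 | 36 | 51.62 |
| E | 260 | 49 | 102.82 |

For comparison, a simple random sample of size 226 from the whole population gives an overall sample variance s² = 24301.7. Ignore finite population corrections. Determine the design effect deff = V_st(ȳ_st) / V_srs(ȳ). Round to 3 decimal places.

V̂(ȳ_st) = Σ W_h² s_h²/n_h, with W_h = N_h/N and N = 1970:
  stratum A: (570/1970)²·138.21²/12 = 133.265
  stratum B: (400/1970)²·149.52²/67 = 13.7566
  stratum C: (530/1970)²·80.56²/62 = 7.57646
  stratum D: (210/1970)²·51.62²/36 = 0.841085
  stratum E: (260/1970)²·102.82²/49 = 3.75814
V_st = 159.197
V_srs = s²/n = 24301.7/226 = 107.53
deff = V_st / V_srs = 159.197/107.53 = 1.4805

deff ≈ 1.480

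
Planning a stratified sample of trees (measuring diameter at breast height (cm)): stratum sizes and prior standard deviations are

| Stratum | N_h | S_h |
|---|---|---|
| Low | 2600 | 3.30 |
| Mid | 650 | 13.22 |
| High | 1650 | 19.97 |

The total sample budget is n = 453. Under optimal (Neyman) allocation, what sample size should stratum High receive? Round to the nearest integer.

Neyman allocation: n_h = n · N_h S_h / Σ N_i S_i, with n = 453.
  stratum Low: N_h·S_h = 2600·3.30 = 8580.00
  stratum Mid: N_h·S_h = 650·13.22 = 8593.00
  stratum High: N_h·S_h = 1650·19.97 = 32950.50
Σ N_h S_h = 50123.50
n for stratum High = 453·32950.50/50123.50 = 297.796 → 298

298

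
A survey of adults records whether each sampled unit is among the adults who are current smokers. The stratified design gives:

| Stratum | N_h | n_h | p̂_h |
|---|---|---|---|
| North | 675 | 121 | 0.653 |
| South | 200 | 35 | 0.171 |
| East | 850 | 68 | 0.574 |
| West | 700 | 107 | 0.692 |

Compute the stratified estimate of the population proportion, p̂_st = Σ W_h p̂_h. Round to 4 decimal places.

p̂_st ≈ 0.5968

N = 2425; stratum weights W_h = N_h/N.
p̂_st = Σ W_h p̂_h = (675·0.653 + 200·0.171 + 850·0.574 + 700·0.692)/2425 = 0.59681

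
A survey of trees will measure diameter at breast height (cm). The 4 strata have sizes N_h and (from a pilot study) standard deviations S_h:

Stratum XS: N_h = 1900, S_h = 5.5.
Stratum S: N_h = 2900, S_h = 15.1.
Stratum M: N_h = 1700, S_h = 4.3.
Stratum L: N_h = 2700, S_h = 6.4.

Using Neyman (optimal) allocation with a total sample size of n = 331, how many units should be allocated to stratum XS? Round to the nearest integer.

44

Neyman allocation: n_h = n · N_h S_h / Σ N_i S_i, with n = 331.
  stratum XS: N_h·S_h = 1900·5.5 = 10450.00
  stratum S: N_h·S_h = 2900·15.1 = 43790.00
  stratum M: N_h·S_h = 1700·4.3 = 7310.00
  stratum L: N_h·S_h = 2700·6.4 = 17280.00
Σ N_h S_h = 78830.00
n for stratum XS = 331·10450.00/78830.00 = 43.879 → 44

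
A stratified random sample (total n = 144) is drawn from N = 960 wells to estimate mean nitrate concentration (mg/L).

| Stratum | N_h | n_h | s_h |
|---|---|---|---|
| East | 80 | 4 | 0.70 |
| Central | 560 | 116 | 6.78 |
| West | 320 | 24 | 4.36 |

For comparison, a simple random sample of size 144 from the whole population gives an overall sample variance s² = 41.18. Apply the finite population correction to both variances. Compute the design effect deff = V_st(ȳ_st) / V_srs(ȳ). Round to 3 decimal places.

V̂(ȳ_st) = Σ W_h² (1 − n_h/N_h) s_h²/n_h, with W_h = N_h/N and N = 960:
  stratum East: (80/960)²·(1 − 4/80)·0.70²/4 = 0.00080816
  stratum Central: (560/960)²·(1 − 116/560)·6.78²/116 = 0.106913
  stratum West: (320/960)²·(1 − 24/320)·4.36²/24 = 0.0814069
V_st = 0.189128
V_srs = (1 − 144/960)·41.18/144 = 0.243076
deff = V_st / V_srs = 0.189128/0.243076 = 0.7781

deff ≈ 0.778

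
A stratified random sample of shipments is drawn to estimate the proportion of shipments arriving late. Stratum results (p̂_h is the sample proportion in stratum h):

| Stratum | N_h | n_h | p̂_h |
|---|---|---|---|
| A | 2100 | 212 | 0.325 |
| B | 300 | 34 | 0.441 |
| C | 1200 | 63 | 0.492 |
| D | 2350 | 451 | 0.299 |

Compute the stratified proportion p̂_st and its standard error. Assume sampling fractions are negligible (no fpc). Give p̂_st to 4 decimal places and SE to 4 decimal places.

N = 5950; stratum weights W_h = N_h/N.
p̂_st = Σ W_h p̂_h = (2100·0.325 + 300·0.441 + 1200·0.492 + 2350·0.299)/5950 = 0.35426
V̂(p̂_st) = Σ W_h² p̂_h(1−p̂_h)/(n_h−1):
  stratum A: (2100/5950)²·0.325·0.675/211 = 0.000129512
  stratum B: (300/5950)²·0.441·0.559/33 = 1.89909e-05
  stratum C: (1200/5950)²·0.492·0.508/62 = 0.00016397
  stratum D: (2350/5950)²·0.299·0.701/450 = 7.26572e-05
V̂(p̂_st) = 0.00038513; SE = √V̂ = 0.0196247

p̂_st ≈ 0.3543, SE ≈ 0.0196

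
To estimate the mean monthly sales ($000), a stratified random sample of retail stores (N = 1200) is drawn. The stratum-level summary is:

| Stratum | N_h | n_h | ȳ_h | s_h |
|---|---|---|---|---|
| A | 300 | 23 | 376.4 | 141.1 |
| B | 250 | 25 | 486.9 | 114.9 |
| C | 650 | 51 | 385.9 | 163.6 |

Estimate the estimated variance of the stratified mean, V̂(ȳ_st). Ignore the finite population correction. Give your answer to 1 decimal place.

V̂(ȳ_st) ≈ 231.0

V̂(ȳ_st) = Σ W_h² s_h²/n_h, with W_h = N_h/N and N = 1200:
  stratum A: (300/1200)²·141.1²/23 = 54.1011
  stratum B: (250/1200)²·114.9²/25 = 22.9202
  stratum C: (650/1200)²·163.6²/51 = 153.979
V̂(ȳ_st) = 231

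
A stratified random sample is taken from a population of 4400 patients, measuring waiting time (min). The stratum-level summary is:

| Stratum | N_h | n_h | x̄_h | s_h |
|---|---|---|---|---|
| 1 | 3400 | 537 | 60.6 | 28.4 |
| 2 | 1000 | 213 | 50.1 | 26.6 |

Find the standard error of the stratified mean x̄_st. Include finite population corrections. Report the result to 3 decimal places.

V̂(x̄_st) = Σ W_h² (1 − n_h/N_h) s_h²/n_h, with W_h = N_h/N and N = 4400:
  stratum 1: (3400/4400)²·(1 − 537/3400)·28.4²/537 = 0.755192
  stratum 2: (1000/4400)²·(1 − 213/1000)·26.6²/213 = 0.135037
V̂(x̄_st) = 0.890229
SE(x̄_st) = √0.890229 = 0.943519

SE(x̄_st) ≈ 0.944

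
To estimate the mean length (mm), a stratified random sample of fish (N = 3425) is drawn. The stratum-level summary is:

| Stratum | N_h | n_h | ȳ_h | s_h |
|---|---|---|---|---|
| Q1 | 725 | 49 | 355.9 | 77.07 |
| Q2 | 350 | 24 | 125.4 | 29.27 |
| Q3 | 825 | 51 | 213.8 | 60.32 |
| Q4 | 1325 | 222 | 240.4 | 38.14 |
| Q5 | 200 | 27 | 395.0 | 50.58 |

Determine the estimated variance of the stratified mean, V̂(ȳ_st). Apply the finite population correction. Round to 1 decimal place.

V̂(ȳ_st) = Σ W_h² (1 − n_h/N_h) s_h²/n_h, with W_h = N_h/N and N = 3425:
  stratum Q1: (725/3425)²·(1 − 49/725)·77.07²/49 = 5.06452
  stratum Q2: (350/3425)²·(1 − 24/350)·29.27²/24 = 0.347215
  stratum Q3: (825/3425)²·(1 − 51/825)·60.32²/51 = 3.88353
  stratum Q4: (1325/3425)²·(1 − 222/1325)·38.14²/222 = 0.816354
  stratum Q5: (200/3425)²·(1 − 27/200)·50.58²/27 = 0.279479
V̂(ȳ_st) = 10.3911

V̂(ȳ_st) ≈ 10.4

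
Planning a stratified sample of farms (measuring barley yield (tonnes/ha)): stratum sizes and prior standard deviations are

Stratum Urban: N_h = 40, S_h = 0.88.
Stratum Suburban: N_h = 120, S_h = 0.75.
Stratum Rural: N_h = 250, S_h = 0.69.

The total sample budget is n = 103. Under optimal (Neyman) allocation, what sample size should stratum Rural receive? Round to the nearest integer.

60

Neyman allocation: n_h = n · N_h S_h / Σ N_i S_i, with n = 103.
  stratum Urban: N_h·S_h = 40·0.88 = 35.20
  stratum Suburban: N_h·S_h = 120·0.75 = 90.00
  stratum Rural: N_h·S_h = 250·0.69 = 172.50
Σ N_h S_h = 297.70
n for stratum Rural = 103·172.50/297.70 = 59.683 → 60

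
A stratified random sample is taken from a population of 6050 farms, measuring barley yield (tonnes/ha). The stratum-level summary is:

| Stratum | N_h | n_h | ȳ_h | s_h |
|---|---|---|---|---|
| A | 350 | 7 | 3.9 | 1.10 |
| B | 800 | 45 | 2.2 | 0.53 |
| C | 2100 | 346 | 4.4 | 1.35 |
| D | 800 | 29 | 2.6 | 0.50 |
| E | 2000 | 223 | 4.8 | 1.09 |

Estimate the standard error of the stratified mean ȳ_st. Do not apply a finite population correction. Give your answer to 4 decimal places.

V̂(ȳ_st) = Σ W_h² s_h²/n_h, with W_h = N_h/N and N = 6050:
  stratum A: (350/6050)²·1.10²/7 = 0.000578512
  stratum B: (800/6050)²·0.53²/45 = 0.000109146
  stratum C: (2100/6050)²·1.35²/346 = 0.000634628
  stratum D: (800/6050)²·0.50²/29 = 0.000150734
  stratum E: (2000/6050)²·1.09²/223 = 0.000582234
V̂(ȳ_st) = 0.00205525
SE(ȳ_st) = √0.00205525 = 0.0453349

SE(ȳ_st) ≈ 0.0453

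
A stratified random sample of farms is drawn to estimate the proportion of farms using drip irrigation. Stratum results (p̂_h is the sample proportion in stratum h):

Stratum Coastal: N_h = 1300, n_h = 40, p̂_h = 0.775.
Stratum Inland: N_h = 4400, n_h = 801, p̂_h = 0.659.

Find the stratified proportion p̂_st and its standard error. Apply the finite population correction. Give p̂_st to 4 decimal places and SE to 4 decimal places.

N = 5700; stratum weights W_h = N_h/N.
p̂_st = Σ W_h p̂_h = (1300·0.775 + 4400·0.659)/5700 = 0.68546
V̂(p̂_st) = Σ W_h² (1 − n_h/N_h) p̂_h(1−p̂_h)/(n_h−1):
  stratum Coastal: (1300/5700)²·(1 − 40/1300)·0.775·0.225/39 = 0.000225416
  stratum Inland: (4400/5700)²·(1 − 801/4400)·0.659·0.341/800 = 0.00013691
V̂(p̂_st) = 0.000362325; SE = √V̂ = 0.0190348

p̂_st ≈ 0.6855, SE ≈ 0.0190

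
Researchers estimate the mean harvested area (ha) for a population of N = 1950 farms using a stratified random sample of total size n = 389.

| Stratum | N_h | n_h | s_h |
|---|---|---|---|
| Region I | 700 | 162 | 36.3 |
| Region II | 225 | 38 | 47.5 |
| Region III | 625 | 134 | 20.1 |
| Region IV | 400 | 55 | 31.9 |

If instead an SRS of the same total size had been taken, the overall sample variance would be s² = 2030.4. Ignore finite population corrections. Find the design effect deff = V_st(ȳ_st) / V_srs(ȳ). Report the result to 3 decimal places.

V̂(ȳ_st) = Σ W_h² s_h²/n_h, with W_h = N_h/N and N = 1950:
  stratum Region I: (700/1950)²·36.3²/162 = 1.04815
  stratum Region II: (225/1950)²·47.5²/38 = 0.790496
  stratum Region III: (625/1950)²·20.1²/134 = 0.309726
  stratum Region IV: (400/1950)²·31.9²/55 = 0.778519
V_st = 2.9269
V_srs = s²/n = 2030.4/389 = 5.21954
deff = V_st / V_srs = 2.9269/5.21954 = 0.5608

deff ≈ 0.561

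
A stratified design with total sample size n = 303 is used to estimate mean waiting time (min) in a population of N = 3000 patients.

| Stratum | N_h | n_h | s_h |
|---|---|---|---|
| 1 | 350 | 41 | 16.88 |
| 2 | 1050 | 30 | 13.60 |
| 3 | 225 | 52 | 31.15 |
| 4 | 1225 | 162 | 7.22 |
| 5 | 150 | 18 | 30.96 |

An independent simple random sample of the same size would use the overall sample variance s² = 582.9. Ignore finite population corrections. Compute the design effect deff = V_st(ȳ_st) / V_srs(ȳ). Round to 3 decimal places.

V̂(ȳ_st) = Σ W_h² s_h²/n_h, with W_h = N_h/N and N = 3000:
  stratum 1: (350/3000)²·16.88²/41 = 0.094592
  stratum 2: (1050/3000)²·13.60²/30 = 0.755253
  stratum 3: (225/3000)²·31.15²/52 = 0.104963
  stratum 4: (1225/3000)²·7.22²/162 = 0.0536524
  stratum 5: (150/3000)²·30.96²/18 = 0.133128
V_st = 1.14159
V_srs = s²/n = 582.9/303 = 1.92376
deff = V_st / V_srs = 1.14159/1.92376 = 0.5934

deff ≈ 0.593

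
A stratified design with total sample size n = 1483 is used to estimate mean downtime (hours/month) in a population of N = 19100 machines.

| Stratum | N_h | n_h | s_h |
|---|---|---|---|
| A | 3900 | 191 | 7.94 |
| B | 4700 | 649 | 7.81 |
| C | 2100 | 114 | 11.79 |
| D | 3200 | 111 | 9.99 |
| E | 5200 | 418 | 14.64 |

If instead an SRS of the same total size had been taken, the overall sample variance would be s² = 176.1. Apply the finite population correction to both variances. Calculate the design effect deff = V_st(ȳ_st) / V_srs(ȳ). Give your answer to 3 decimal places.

V̂(ȳ_st) = Σ W_h² (1 − n_h/N_h) s_h²/n_h, with W_h = N_h/N and N = 19100:
  stratum A: (3900/19100)²·(1 − 191/3900)·7.94²/191 = 0.0130877
  stratum B: (4700/19100)²·(1 − 649/4700)·7.81²/649 = 0.00490513
  stratum C: (2100/19100)²·(1 − 114/2100)·11.79²/114 = 0.0139397
  stratum D: (3200/19100)²·(1 − 111/3200)·9.99²/111 = 0.0243618
  stratum E: (5200/19100)²·(1 − 418/5200)·14.64²/418 = 0.0349504
V_st = 0.0912447
V_srs = (1 − 1483/19100)·176.1/1483 = 0.109526
deff = V_st / V_srs = 0.0912447/0.109526 = 0.8331

deff ≈ 0.833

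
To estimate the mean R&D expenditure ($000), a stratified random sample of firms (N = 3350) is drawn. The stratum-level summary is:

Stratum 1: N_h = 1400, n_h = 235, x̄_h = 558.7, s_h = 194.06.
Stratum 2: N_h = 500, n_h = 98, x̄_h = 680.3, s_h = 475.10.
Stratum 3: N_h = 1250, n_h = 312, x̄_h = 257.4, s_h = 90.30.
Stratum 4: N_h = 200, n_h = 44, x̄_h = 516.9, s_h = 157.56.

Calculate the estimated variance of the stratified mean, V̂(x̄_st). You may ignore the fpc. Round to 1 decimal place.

V̂(x̄_st) ≈ 84.9

V̂(x̄_st) = Σ W_h² s_h²/n_h, with W_h = N_h/N and N = 3350:
  stratum 1: (1400/3350)²·194.06²/235 = 27.9879
  stratum 2: (500/3350)²·475.10²/98 = 51.3091
  stratum 3: (1250/3350)²·90.30²/312 = 3.63874
  stratum 4: (200/3350)²·157.56²/44 = 2.01099
V̂(x̄_st) = 84.9468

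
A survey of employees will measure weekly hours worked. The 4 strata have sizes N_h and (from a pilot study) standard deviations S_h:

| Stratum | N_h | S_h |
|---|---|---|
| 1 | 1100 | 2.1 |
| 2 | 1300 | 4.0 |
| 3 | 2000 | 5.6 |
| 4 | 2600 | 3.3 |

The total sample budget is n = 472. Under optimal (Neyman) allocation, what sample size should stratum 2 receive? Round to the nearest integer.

90

Neyman allocation: n_h = n · N_h S_h / Σ N_i S_i, with n = 472.
  stratum 1: N_h·S_h = 1100·2.1 = 2310.00
  stratum 2: N_h·S_h = 1300·4.0 = 5200.00
  stratum 3: N_h·S_h = 2000·5.6 = 11200.00
  stratum 4: N_h·S_h = 2600·3.3 = 8580.00
Σ N_h S_h = 27290.00
n for stratum 2 = 472·5200.00/27290.00 = 89.938 → 90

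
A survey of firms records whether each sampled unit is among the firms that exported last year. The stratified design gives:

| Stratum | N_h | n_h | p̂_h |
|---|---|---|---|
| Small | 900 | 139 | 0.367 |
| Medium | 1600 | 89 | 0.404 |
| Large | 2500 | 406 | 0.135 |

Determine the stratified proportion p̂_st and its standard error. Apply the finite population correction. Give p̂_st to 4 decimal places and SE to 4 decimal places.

N = 5000; stratum weights W_h = N_h/N.
p̂_st = Σ W_h p̂_h = (900·0.367 + 1600·0.404 + 2500·0.135)/5000 = 0.26284
V̂(p̂_st) = Σ W_h² (1 − n_h/N_h) p̂_h(1−p̂_h)/(n_h−1):
  stratum Small: (900/5000)²·(1 − 139/900)·0.367·0.633/138 = 4.61188e-05
  stratum Medium: (1600/5000)²·(1 − 89/1600)·0.404·0.596/88 = 0.0002646
  stratum Large: (2500/5000)²·(1 − 406/2500)·0.135·0.865/405 = 6.0377e-05
V̂(p̂_st) = 0.000371096; SE = √V̂ = 0.0192638

p̂_st ≈ 0.2628, SE ≈ 0.0193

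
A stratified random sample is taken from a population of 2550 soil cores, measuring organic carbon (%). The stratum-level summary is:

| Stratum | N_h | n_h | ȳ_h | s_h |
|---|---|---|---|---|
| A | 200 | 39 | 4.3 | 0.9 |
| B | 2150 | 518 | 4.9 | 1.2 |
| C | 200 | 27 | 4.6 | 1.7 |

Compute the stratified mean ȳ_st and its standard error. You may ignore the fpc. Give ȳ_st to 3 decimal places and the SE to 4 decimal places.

ȳ_st = Σ W_h ȳ_h = (200·4.3 + 2150·4.9 + 200·4.6)/2550 = 4.82941
V̂(ȳ_st) = Σ W_h² s_h²/n_h, with W_h = N_h/N and N = 2550:
  stratum A: (200/2550)²·0.9²/39 = 0.000127762
  stratum B: (2150/2550)²·1.2²/518 = 0.00197619
  stratum C: (200/2550)²·1.7²/27 = 0.000658436
V̂(ȳ_st) = 0.00276239
SE(ȳ_st) = √0.00276239 = 0.0525584

ȳ_st ≈ 4.829, SE ≈ 0.0526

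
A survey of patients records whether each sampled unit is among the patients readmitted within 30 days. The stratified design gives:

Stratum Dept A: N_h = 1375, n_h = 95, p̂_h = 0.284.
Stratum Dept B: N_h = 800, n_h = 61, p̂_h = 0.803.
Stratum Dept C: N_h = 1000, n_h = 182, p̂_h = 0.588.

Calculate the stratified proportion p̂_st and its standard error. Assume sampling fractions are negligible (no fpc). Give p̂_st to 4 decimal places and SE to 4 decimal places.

p̂_st ≈ 0.5105, SE ≈ 0.0266

N = 3175; stratum weights W_h = N_h/N.
p̂_st = Σ W_h p̂_h = (1375·0.284 + 800·0.803 + 1000·0.588)/3175 = 0.51052
V̂(p̂_st) = Σ W_h² p̂_h(1−p̂_h)/(n_h−1):
  stratum Dept A: (1375/3175)²·0.284·0.716/94 = 0.000405715
  stratum Dept B: (800/3175)²·0.803·0.197/60 = 0.000167388
  stratum Dept C: (1000/3175)²·0.588·0.412/181 = 0.000132773
V̂(p̂_st) = 0.000705875; SE = √V̂ = 0.0265683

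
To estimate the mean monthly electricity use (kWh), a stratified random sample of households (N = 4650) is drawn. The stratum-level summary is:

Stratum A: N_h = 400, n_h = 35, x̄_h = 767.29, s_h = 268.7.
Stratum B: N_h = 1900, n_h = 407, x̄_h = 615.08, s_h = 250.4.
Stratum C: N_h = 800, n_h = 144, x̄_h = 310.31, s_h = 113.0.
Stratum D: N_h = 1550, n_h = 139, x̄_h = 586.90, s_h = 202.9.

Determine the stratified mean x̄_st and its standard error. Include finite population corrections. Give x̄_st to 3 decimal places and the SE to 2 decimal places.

x̄_st = Σ W_h x̄_h = (400·767.29 + 1900·615.08 + 800·310.31 + 1550·586.90)/4650 = 566.34645
V̂(x̄_st) = Σ W_h² (1 − n_h/N_h) s_h²/n_h, with W_h = N_h/N and N = 4650:
  stratum A: (400/4650)²·(1 − 35/400)·268.7²/35 = 13.9288
  stratum B: (1900/4650)²·(1 − 407/1900)·250.4²/407 = 20.2107
  stratum C: (800/4650)²·(1 − 144/800)·113.0²/144 = 2.1522
  stratum D: (1550/4650)²·(1 − 139/1550)·202.9²/139 = 29.9573
V̂(x̄_st) = 66.249
SE(x̄_st) = √66.249 = 8.13935

x̄_st ≈ 566.346, SE ≈ 8.14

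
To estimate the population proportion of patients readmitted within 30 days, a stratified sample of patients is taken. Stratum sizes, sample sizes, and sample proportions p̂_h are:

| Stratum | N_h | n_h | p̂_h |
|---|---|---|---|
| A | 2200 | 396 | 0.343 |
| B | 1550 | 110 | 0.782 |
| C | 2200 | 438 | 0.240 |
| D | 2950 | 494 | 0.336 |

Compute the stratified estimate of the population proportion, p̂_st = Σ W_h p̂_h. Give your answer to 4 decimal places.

N = 8900; stratum weights W_h = N_h/N.
p̂_st = Σ W_h p̂_h = (2200·0.343 + 1550·0.782 + 2200·0.240 + 2950·0.336)/8900 = 0.39167

p̂_st ≈ 0.3917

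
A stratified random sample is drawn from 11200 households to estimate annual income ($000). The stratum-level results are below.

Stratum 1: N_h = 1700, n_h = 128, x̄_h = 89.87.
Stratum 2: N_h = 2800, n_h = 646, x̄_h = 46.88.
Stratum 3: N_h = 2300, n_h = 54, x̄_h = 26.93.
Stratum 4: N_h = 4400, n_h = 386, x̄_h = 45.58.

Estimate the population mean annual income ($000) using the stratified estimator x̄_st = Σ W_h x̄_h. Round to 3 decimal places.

x̄_st ≈ 48.798

N = Σ N_h = 11200. Stratum weights W_h = N_h/N.
x̄_st = (1700·89.87 + 2800·46.88 + 2300·26.93 + 4400·45.58) / 11200 = 48.79768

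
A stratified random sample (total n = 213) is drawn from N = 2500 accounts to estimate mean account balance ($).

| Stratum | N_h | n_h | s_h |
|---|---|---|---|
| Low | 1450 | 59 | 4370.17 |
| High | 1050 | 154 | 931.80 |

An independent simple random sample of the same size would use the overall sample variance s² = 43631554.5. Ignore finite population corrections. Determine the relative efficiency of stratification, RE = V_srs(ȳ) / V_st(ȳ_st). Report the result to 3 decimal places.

V̂(ȳ_st) = Σ W_h² s_h²/n_h, with W_h = N_h/N and N = 2500:
  stratum Low: (1450/2500)²·4370.17²/59 = 108893
  stratum High: (1050/2500)²·931.80²/154 = 994.542
V_st = 109888
V_srs = s²/n = 43631554.5/213 = 204843
Relative efficiency = V_srs / V_st = 204843/109888 = 1.8641

RE ≈ 1.864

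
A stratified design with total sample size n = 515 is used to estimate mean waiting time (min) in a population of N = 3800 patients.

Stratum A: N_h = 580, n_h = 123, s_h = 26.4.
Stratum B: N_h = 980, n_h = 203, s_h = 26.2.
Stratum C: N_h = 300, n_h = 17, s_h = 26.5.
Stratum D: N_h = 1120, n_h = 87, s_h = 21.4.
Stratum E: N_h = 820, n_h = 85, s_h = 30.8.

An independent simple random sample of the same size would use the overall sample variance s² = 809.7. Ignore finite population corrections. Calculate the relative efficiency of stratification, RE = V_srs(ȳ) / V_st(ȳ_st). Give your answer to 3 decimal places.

V̂(ȳ_st) = Σ W_h² s_h²/n_h, with W_h = N_h/N and N = 3800:
  stratum A: (580/3800)²·26.4²/123 = 0.132005
  stratum B: (980/3800)²·26.2²/203 = 0.224901
  stratum C: (300/3800)²·26.5²/17 = 0.257465
  stratum D: (1120/3800)²·21.4²/87 = 0.457275
  stratum E: (820/3800)²·30.8²/85 = 0.519688
V_st = 1.59133
V_srs = s²/n = 809.7/515 = 1.57223
Relative efficiency = V_srs / V_st = 1.57223/1.59133 = 0.9880

RE ≈ 0.988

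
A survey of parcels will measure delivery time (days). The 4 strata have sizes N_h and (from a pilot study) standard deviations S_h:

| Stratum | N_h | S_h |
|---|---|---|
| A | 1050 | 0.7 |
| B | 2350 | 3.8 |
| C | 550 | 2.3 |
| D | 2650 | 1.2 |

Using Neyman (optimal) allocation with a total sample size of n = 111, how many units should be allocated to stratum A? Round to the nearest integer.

Neyman allocation: n_h = n · N_h S_h / Σ N_i S_i, with n = 111.
  stratum A: N_h·S_h = 1050·0.7 = 735.00
  stratum B: N_h·S_h = 2350·3.8 = 8930.00
  stratum C: N_h·S_h = 550·2.3 = 1265.00
  stratum D: N_h·S_h = 2650·1.2 = 3180.00
Σ N_h S_h = 14110.00
n for stratum A = 111·735.00/14110.00 = 5.782 → 6

6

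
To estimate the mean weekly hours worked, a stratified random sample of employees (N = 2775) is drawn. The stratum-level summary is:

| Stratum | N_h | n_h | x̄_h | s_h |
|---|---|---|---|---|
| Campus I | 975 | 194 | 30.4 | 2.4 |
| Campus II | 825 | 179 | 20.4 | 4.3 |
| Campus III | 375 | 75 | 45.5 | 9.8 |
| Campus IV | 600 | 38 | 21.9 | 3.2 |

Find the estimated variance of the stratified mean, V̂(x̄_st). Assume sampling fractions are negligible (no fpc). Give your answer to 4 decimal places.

V̂(x̄_st) ≈ 0.0488

V̂(x̄_st) = Σ W_h² s_h²/n_h, with W_h = N_h/N and N = 2775:
  stratum Campus I: (975/2775)²·2.4²/194 = 0.00366525
  stratum Campus II: (825/2775)²·4.3²/179 = 0.0091299
  stratum Campus III: (375/2775)²·9.8²/75 = 0.0233845
  stratum Campus IV: (600/2775)²·3.2²/38 = 0.0125977
V̂(x̄_st) = 0.0487774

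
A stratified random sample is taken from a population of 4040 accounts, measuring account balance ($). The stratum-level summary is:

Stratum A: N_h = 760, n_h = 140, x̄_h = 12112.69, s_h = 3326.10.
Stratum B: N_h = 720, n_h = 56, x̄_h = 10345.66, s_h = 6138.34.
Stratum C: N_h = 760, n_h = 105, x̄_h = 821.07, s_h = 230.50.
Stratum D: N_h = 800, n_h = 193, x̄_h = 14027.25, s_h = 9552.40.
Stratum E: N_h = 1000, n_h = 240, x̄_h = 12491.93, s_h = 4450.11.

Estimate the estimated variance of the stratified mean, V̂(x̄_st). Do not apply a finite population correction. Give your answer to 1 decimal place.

V̂(x̄_st) ≈ 47779.4

V̂(x̄_st) = Σ W_h² s_h²/n_h, with W_h = N_h/N and N = 4040:
  stratum A: (760/4040)²·3326.10²/140 = 2796.45
  stratum B: (720/4040)²·6138.34²/56 = 21370.6
  stratum C: (760/4040)²·230.50²/105 = 17.9068
  stratum D: (800/4040)²·9552.40²/193 = 18538.9
  stratum E: (1000/4040)²·4450.11²/240 = 5055.54
V̂(x̄_st) = 47779.4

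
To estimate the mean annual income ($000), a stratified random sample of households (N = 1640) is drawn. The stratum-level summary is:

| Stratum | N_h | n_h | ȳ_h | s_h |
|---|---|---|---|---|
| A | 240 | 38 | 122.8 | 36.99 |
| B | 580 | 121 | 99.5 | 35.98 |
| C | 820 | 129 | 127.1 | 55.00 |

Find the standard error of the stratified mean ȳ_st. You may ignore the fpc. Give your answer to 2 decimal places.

V̂(ȳ_st) = Σ W_h² s_h²/n_h, with W_h = N_h/N and N = 1640:
  stratum A: (240/1640)²·36.99²/38 = 0.771116
  stratum B: (580/1640)²·35.98²/121 = 1.33815
  stratum C: (820/1640)²·55.00²/129 = 5.8624
V̂(ȳ_st) = 7.97167
SE(ȳ_st) = √7.97167 = 2.82341

SE(ȳ_st) ≈ 2.82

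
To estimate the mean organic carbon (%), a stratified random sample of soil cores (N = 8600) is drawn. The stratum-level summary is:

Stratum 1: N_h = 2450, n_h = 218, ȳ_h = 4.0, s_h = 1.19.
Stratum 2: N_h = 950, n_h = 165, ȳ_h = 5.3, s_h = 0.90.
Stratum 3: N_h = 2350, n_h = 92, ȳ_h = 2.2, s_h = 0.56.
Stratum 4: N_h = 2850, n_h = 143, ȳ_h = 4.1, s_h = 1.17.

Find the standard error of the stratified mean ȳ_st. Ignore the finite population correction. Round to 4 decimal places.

SE(ȳ_st) ≈ 0.0435

V̂(ȳ_st) = Σ W_h² s_h²/n_h, with W_h = N_h/N and N = 8600:
  stratum 1: (2450/8600)²·1.19²/218 = 0.000527197
  stratum 2: (950/8600)²·0.90²/165 = 5.99034e-05
  stratum 3: (2350/8600)²·0.56²/92 = 0.000254523
  stratum 4: (2850/8600)²·1.17²/143 = 0.0010513
V̂(ȳ_st) = 0.00189293
SE(ȳ_st) = √0.00189293 = 0.0435078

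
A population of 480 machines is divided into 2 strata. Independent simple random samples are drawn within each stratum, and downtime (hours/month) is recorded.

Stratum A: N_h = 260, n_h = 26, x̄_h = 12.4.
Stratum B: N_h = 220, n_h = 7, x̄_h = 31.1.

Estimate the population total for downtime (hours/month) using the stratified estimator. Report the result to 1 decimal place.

τ̂_st = Σ N_h x̄_h = 260·12.4 + 220·31.1 = 10066.0

τ̂_st ≈ 10066.0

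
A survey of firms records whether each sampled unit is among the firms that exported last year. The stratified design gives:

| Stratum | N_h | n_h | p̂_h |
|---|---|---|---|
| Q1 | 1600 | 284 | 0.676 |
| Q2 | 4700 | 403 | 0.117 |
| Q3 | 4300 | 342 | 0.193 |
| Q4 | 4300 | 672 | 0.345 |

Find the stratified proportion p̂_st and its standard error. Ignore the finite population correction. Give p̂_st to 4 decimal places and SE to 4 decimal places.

N = 14900; stratum weights W_h = N_h/N.
p̂_st = Σ W_h p̂_h = (1600·0.676 + 4700·0.117 + 4300·0.193 + 4300·0.345)/14900 = 0.26476
V̂(p̂_st) = Σ W_h² p̂_h(1−p̂_h)/(n_h−1):
  stratum Q1: (1600/14900)²·0.676·0.324/283 = 8.92427e-06
  stratum Q2: (4700/14900)²·0.117·0.883/402 = 2.55708e-05
  stratum Q3: (4300/14900)²·0.193·0.807/341 = 3.804e-05
  stratum Q4: (4300/14900)²·0.345·0.655/671 = 2.8048e-05
V̂(p̂_st) = 0.000100583; SE = √V̂ = 0.0100291

p̂_st ≈ 0.2648, SE ≈ 0.0100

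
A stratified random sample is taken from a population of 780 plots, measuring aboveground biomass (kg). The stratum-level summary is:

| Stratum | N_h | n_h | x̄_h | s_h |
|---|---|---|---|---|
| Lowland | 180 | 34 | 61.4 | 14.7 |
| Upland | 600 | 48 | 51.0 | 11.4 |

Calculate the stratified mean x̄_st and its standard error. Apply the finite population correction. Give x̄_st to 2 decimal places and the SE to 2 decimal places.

x̄_st ≈ 53.40, SE ≈ 1.32

x̄_st = Σ W_h x̄_h = (180·61.4 + 600·51.0)/780 = 53.40000
V̂(x̄_st) = Σ W_h² (1 − n_h/N_h) s_h²/n_h, with W_h = N_h/N and N = 780:
  stratum Lowland: (180/780)²·(1 − 34/180)·14.7²/34 = 0.274531
  stratum Upland: (600/780)²·(1 − 48/600)·11.4²/48 = 1.47391
V̂(x̄_st) = 1.74844
SE(x̄_st) = √1.74844 = 1.32228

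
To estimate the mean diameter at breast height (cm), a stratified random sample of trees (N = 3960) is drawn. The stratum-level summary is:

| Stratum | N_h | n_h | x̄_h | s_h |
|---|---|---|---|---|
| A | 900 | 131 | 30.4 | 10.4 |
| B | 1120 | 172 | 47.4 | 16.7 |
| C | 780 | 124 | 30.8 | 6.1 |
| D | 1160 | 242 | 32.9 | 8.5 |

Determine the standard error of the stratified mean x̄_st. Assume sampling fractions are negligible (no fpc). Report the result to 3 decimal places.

SE(x̄_st) ≈ 0.458

V̂(x̄_st) = Σ W_h² s_h²/n_h, with W_h = N_h/N and N = 3960:
  stratum A: (900/3960)²·10.4²/131 = 0.0426472
  stratum B: (1120/3960)²·16.7²/172 = 0.129703
  stratum C: (780/3960)²·6.1²/124 = 0.0116422
  stratum D: (1160/3960)²·8.5²/242 = 0.0256182
V̂(x̄_st) = 0.209611
SE(x̄_st) = √0.209611 = 0.457833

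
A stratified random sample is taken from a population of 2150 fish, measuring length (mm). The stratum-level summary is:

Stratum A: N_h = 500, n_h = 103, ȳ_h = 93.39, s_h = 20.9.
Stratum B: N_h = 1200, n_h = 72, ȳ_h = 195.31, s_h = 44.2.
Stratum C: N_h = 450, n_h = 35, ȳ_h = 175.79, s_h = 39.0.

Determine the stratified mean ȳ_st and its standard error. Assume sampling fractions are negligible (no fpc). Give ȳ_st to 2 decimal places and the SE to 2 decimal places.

ȳ_st = Σ W_h ȳ_h = (500·93.39 + 1200·195.31 + 450·175.79)/2150 = 167.52209
V̂(ȳ_st) = Σ W_h² s_h²/n_h, with W_h = N_h/N and N = 2150:
  stratum A: (500/2150)²·20.9²/103 = 0.22936
  stratum B: (1200/2150)²·44.2²/72 = 8.45274
  stratum C: (450/2150)²·39.0²/35 = 1.90375
V̂(ȳ_st) = 10.5858
SE(ȳ_st) = √10.5858 = 3.25359

ȳ_st ≈ 167.52, SE ≈ 3.25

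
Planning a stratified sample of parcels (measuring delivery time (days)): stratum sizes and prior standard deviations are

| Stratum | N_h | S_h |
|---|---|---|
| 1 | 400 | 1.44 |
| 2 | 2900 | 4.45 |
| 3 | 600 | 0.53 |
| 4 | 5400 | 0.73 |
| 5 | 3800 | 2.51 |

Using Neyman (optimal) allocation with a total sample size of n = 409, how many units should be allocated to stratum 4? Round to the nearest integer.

Neyman allocation: n_h = n · N_h S_h / Σ N_i S_i, with n = 409.
  stratum 1: N_h·S_h = 400·1.44 = 576.00
  stratum 2: N_h·S_h = 2900·4.45 = 12905.00
  stratum 3: N_h·S_h = 600·0.53 = 318.00
  stratum 4: N_h·S_h = 5400·0.73 = 3942.00
  stratum 5: N_h·S_h = 3800·2.51 = 9538.00
Σ N_h S_h = 27279.00
n for stratum 4 = 409·3942.00/27279.00 = 59.103 → 59

59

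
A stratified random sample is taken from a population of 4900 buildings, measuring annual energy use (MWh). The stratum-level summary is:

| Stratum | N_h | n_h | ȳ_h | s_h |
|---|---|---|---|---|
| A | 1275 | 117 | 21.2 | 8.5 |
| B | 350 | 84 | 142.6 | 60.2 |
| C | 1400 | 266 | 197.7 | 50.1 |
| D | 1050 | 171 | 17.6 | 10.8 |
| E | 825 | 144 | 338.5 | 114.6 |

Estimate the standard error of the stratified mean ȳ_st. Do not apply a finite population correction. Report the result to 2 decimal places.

V̂(ȳ_st) = Σ W_h² s_h²/n_h, with W_h = N_h/N and N = 4900:
  stratum A: (1275/4900)²·8.5²/117 = 0.04181
  stratum B: (350/4900)²·60.2²/84 = 0.220119
  stratum C: (1400/4900)²·50.1²/266 = 0.770296
  stratum D: (1050/4900)²·10.8²/171 = 0.0313212
  stratum E: (825/4900)²·114.6²/144 = 2.58537
V̂(ȳ_st) = 3.64892
SE(ȳ_st) = √3.64892 = 1.91021

SE(ȳ_st) ≈ 1.91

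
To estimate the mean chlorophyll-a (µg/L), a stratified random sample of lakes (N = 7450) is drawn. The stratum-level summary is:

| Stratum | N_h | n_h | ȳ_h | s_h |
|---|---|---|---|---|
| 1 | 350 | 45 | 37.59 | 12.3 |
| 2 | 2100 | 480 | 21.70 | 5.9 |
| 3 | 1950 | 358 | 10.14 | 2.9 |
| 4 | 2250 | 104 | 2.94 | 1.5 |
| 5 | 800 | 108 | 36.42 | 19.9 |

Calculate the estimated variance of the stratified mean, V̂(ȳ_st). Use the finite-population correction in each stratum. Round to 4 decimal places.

V̂(ȳ_st) = Σ W_h² (1 − n_h/N_h) s_h²/n_h, with W_h = N_h/N and N = 7450:
  stratum 1: (350/7450)²·(1 − 45/350)·12.3²/45 = 0.00646626
  stratum 2: (2100/7450)²·(1 − 480/2100)·5.9²/480 = 0.00444513
  stratum 3: (1950/7450)²·(1 − 358/1950)·2.9²/358 = 0.00131395
  stratum 4: (2250/7450)²·(1 − 104/2250)·1.5²/104 = 0.00188213
  stratum 5: (800/7450)²·(1 − 108/800)·19.9²/108 = 0.0365735
V̂(ȳ_st) = 0.0506809

V̂(ȳ_st) ≈ 0.0507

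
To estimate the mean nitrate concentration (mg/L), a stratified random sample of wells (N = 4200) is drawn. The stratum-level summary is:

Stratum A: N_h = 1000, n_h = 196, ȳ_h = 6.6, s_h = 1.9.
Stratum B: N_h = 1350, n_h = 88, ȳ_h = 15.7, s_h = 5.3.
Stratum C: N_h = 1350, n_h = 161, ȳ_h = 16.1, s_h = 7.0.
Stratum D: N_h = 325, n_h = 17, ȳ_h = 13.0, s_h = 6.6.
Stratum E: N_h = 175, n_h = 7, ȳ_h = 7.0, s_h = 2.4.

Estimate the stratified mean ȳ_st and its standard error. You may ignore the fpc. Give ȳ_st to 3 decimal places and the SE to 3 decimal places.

ȳ_st ≈ 13.090, SE ≈ 0.287

ȳ_st = Σ W_h ȳ_h = (1000·6.6 + 1350·15.7 + 1350·16.1 + 325·13.0 + 175·7.0)/4200 = 13.09048
V̂(ȳ_st) = Σ W_h² s_h²/n_h, with W_h = N_h/N and N = 4200:
  stratum A: (1000/4200)²·1.9²/196 = 0.00104413
  stratum B: (1350/4200)²·5.3²/88 = 0.032979
  stratum C: (1350/4200)²·7.0²/161 = 0.0314441
  stratum D: (325/4200)²·6.6²/17 = 0.0153429
  stratum E: (175/4200)²·2.4²/7 = 0.00142857
V̂(ȳ_st) = 0.0822387
SE(ȳ_st) = √0.0822387 = 0.286773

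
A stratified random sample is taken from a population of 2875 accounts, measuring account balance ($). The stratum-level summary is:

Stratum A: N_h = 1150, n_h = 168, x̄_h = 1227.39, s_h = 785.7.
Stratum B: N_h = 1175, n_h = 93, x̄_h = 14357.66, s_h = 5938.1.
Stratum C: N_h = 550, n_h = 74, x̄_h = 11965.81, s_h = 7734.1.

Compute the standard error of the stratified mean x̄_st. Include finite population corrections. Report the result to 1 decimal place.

V̂(x̄_st) = Σ W_h² (1 − n_h/N_h) s_h²/n_h, with W_h = N_h/N and N = 2875:
  stratum A: (1150/2875)²·(1 − 168/1150)·785.7²/168 = 502.039
  stratum B: (1175/2875)²·(1 − 93/1175)·5938.1²/93 = 58317.8
  stratum C: (550/2875)²·(1 − 74/550)·7734.1²/74 = 25602.5
V̂(x̄_st) = 84422.4
SE(x̄_st) = √84422.4 = 290.555

SE(x̄_st) ≈ 290.6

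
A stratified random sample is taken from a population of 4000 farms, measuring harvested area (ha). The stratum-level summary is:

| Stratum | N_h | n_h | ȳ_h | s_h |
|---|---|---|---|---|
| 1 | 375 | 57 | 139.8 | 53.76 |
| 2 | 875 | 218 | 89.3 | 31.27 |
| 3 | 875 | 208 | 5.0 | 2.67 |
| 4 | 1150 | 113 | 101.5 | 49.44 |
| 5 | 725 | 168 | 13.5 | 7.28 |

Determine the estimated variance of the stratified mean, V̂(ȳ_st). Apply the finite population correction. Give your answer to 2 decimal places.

V̂(ȳ_st) ≈ 2.16

V̂(ȳ_st) = Σ W_h² (1 − n_h/N_h) s_h²/n_h, with W_h = N_h/N and N = 4000:
  stratum 1: (375/4000)²·(1 − 57/375)·53.76²/57 = 0.377905
  stratum 2: (875/4000)²·(1 − 218/875)·31.27²/218 = 0.161158
  stratum 3: (875/4000)²·(1 − 208/875)·2.67²/208 = 0.00125018
  stratum 4: (1150/4000)²·(1 − 113/1150)·49.44²/113 = 1.61226
  stratum 5: (725/4000)²·(1 − 168/725)·7.28²/168 = 0.00796208
V̂(ȳ_st) = 2.16054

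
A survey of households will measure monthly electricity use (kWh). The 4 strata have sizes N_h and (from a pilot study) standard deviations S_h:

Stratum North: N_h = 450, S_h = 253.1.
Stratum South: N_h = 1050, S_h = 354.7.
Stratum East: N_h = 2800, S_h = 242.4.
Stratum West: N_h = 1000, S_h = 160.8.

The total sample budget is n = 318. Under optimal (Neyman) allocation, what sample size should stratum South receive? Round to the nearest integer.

Neyman allocation: n_h = n · N_h S_h / Σ N_i S_i, with n = 318.
  stratum North: N_h·S_h = 450·253.1 = 113895.00
  stratum South: N_h·S_h = 1050·354.7 = 372435.00
  stratum East: N_h·S_h = 2800·242.4 = 678720.00
  stratum West: N_h·S_h = 1000·160.8 = 160800.00
Σ N_h S_h = 1325850.00
n for stratum South = 318·372435.00/1325850.00 = 89.327 → 89

89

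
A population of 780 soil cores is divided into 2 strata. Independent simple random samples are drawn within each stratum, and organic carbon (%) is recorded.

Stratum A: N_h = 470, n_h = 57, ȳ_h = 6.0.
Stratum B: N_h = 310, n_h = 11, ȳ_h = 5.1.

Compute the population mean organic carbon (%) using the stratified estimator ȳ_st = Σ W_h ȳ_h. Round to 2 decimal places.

N = Σ N_h = 780. Stratum weights W_h = N_h/N.
ȳ_st = (470·6.0 + 310·5.1) / 780 = 5.6423

ȳ_st ≈ 5.64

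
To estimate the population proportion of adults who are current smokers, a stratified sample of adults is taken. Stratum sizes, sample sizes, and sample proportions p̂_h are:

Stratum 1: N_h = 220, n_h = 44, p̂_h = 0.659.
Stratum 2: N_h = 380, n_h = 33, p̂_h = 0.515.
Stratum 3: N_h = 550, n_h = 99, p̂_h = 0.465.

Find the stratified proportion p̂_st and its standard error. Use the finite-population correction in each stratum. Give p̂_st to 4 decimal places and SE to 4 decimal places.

p̂_st ≈ 0.5186, SE ≈ 0.0375

N = 1150; stratum weights W_h = N_h/N.
p̂_st = Σ W_h p̂_h = (220·0.659 + 380·0.515 + 550·0.465)/1150 = 0.51863
V̂(p̂_st) = Σ W_h² (1 − n_h/N_h) p̂_h(1−p̂_h)/(n_h−1):
  stratum 1: (220/1150)²·(1 − 44/220)·0.659·0.341/43 = 0.000153007
  stratum 2: (380/1150)²·(1 − 33/380)·0.515·0.485/32 = 0.000778245
  stratum 3: (550/1150)²·(1 − 99/550)·0.465·0.535/98 = 0.000476129
V̂(p̂_st) = 0.00140738; SE = √V̂ = 0.0375151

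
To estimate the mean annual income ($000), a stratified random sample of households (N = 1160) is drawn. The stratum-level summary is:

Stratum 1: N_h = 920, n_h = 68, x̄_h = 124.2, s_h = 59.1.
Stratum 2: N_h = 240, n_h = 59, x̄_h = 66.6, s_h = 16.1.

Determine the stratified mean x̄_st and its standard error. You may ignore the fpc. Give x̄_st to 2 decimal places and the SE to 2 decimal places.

x̄_st = Σ W_h x̄_h = (920·124.2 + 240·66.6)/1160 = 112.28276
V̂(x̄_st) = Σ W_h² s_h²/n_h, with W_h = N_h/N and N = 1160:
  stratum 1: (920/1160)²·59.1²/68 = 32.3092
  stratum 2: (240/1160)²·16.1²/59 = 0.188064
V̂(x̄_st) = 32.4972
SE(x̄_st) = √32.4972 = 5.70063

x̄_st ≈ 112.28, SE ≈ 5.70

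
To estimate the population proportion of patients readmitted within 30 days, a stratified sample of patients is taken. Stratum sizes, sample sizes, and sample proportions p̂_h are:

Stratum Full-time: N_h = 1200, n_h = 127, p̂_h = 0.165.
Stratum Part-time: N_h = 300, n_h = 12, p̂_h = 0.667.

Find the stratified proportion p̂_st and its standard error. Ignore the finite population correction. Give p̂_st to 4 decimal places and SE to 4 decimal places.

N = 1500; stratum weights W_h = N_h/N.
p̂_st = Σ W_h p̂_h = (1200·0.165 + 300·0.667)/1500 = 0.26540
V̂(p̂_st) = Σ W_h² p̂_h(1−p̂_h)/(n_h−1):
  stratum Full-time: (1200/1500)²·0.165·0.835/126 = 0.00069981
  stratum Part-time: (300/1500)²·0.667·0.333/11 = 0.000807676
V̂(p̂_st) = 0.00150749; SE = √V̂ = 0.0388264

p̂_st ≈ 0.2654, SE ≈ 0.0388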